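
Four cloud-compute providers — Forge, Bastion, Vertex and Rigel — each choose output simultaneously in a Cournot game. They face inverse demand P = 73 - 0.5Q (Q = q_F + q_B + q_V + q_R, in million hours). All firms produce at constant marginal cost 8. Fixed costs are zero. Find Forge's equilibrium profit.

338

A representative firm's profit is π_i = q_i(73 - 0.5Q) - 8q_i.
First-order condition (treating rivals' output as given): 65 - q_i - (1/2)·Σ_{j≠i} q_j = 0.
By symmetry each firm produces the same amount; substituting Σ_{j≠i} q_j = 3q_i yields q_i = 65/(5/2) = 26.
Price P = 73 - (1/2)·104 = 21.
Forge's profit: (21 - 8)·26 = 338.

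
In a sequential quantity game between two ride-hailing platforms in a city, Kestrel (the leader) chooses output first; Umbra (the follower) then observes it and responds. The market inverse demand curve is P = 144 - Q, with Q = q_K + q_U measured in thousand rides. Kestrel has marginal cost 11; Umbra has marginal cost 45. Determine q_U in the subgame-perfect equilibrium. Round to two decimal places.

7.75

The follower Umbra best-responds to any q_K: π_U = (144 - Q)q_U - 45q_U.
Setting the follower's marginal profit to zero, 99 - q_K - 2q_U = 0, i.e. q_U = (99 - q_K)/2.
The leader anticipates this reaction. Substituting into P = 144 - Q gives P = 189/2 - (1/2)q_K, so π_K = (189/2 - (1/2)q_K)q_K - 11q_K.
Leader FOC: 167/2 - q_K = 0, so q_K = 167/2.
Then q_U = (99 - 167/2)/2 = 31/4.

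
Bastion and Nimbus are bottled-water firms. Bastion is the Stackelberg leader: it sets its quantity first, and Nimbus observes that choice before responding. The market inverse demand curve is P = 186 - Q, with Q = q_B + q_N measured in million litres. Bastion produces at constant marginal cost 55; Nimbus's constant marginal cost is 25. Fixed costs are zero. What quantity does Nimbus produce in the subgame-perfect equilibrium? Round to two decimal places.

55.25

The follower Nimbus best-responds to any q_B: π_N = (186 - Q)q_N - 25q_N.
Follower FOC: 161 - q_B - 2q_N = 0, so q_N(q_B) = (161 - q_B)/2.
Bastion substitutes q_N(q_B) into its own profit: π_B = q_B(186 - q_B - (161 - q_B)/2) - 55q_B = (211/2 - (1/2)q_B)q_B - 55q_B.
Leader FOC: 101/2 - q_B = 0, so q_B = 101/2.
Then q_N = (161 - 101/2)/2 = 221/4.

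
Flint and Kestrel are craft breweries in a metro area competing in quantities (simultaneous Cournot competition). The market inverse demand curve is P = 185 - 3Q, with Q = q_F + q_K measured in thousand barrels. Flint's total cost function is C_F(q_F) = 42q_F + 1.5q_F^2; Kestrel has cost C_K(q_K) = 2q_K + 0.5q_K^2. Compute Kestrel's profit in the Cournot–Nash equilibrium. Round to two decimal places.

Flint's profit: π_F = (185 - 3Q)q_F - (42q_F + (3/2)q_F²). Setting ∂π_F/∂q_F = 0: 143 - 9q_F - 3(q_K) = 0.
Kestrel's profit: π_K = (185 - 3Q)q_K - (2q_K + (1/2)q_K²). Setting ∂π_K/∂q_K = 0: 183 - 7q_K - 3(q_F) = 0.
Best responses: q_F = (143 - 3q_K)/9, q_K = (183 - 3q_F)/7.
Solving the pair: q_F = 226/27, q_K = 203/9.
Price P = 185 - 3·(835/27) = 830/9.
Kestrel's profit: (830/9)·(203/9) - 2·(203/9) - (1/2)(203/9)² = 1780.6358.

1780.64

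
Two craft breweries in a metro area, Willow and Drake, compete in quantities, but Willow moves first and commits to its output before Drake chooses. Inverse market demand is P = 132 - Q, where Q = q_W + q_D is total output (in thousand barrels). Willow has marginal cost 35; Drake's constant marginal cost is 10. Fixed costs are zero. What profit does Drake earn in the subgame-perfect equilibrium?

Solve by backward induction. Given q_W, the follower Drake maximises π_D = (132 - q_W - q_D)q_D - 10q_D.
Setting the follower's marginal profit to zero, 122 - q_W - 2q_D = 0, i.e. q_D = (122 - q_W)/2.
Willow substitutes q_D(q_W) into its own profit: π_W = q_W(132 - q_W - (122 - q_W)/2) - 35q_W = (71 - (1/2)q_W)q_W - 35q_W.
Maximising: ∂π_W/∂q_W = 36 - q_W = 0, giving q_W = 36.
Then q_D = (122 - 36)/2 = 43.
Price P = 132 - 79 = 53.
Drake's profit: (53 - 10)·43 = 1849.

1849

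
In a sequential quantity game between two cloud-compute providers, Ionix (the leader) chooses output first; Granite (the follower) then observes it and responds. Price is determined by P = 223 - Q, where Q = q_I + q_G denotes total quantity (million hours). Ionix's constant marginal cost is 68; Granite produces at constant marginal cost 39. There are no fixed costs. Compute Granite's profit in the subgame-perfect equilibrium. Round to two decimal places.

The follower Granite best-responds to any q_I: π_G = (223 - Q)q_G - 39q_G.
∂π_G/∂q_G = 184 - q_I - 2q_G = 0 gives the reaction function q_G = (184 - q_I)/2.
Ionix substitutes q_G(q_I) into its own profit: π_I = q_I(223 - q_I - (184 - q_I)/2) - 68q_I = (131 - (1/2)q_I)q_I - 68q_I.
The leader's first-order condition 63 - q_I = 0 yields q_I = 63.
Then q_G = (184 - 63)/2 = 121/2.
Price P = 223 - 247/2 = 199/2.
Granite's profit: (199/2 - 39)·(121/2) = 3660.2500.

3660.25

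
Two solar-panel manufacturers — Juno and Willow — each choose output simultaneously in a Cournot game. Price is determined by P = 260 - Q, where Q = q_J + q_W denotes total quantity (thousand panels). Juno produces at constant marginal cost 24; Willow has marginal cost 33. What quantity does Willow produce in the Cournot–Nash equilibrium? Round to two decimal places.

Juno's profit: π_J = (260 - Q)q_J - (24q_J). Setting ∂π_J/∂q_J = 0: 236 - 2q_J - (q_W) = 0.
Willow's profit: π_W = (260 - Q)q_W - (33q_W). Setting ∂π_W/∂q_W = 0: 227 - 2q_W - (q_J) = 0.
Best responses: q_J = (236 - q_W)/2, q_W = (227 - q_J)/2.
Substituting one into the other gives q_J = 245/3 and q_W = 218/3.

72.67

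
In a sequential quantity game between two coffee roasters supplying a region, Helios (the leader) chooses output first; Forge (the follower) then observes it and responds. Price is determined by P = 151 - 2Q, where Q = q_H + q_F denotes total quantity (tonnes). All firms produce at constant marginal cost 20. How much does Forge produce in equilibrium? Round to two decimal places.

Solve by backward induction. Given q_H, the follower Forge maximises π_F = (151 - 2q_H - 2q_F)q_F - 20q_F.
∂π_F/∂q_F = 131 - 2q_H - 4q_F = 0 gives the reaction function q_F = (131 - 2q_H)/4.
The leader anticipates this reaction. Substituting into P = 151 - 2Q gives P = 171/2 - q_H, so π_H = (171/2 - q_H)q_H - 20q_H.
Leader FOC: 131/2 - 2q_H = 0, so q_H = 131/4.
Then q_F = (131 - 2·(131/4))/4 = 131/8.

16.38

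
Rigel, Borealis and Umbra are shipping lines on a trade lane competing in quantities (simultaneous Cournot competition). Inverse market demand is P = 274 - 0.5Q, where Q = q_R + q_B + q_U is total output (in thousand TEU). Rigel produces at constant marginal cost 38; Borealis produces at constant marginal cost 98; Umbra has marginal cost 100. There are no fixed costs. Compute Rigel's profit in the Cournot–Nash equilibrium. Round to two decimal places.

16020.50

Rigel's profit: π_R = (274 - 0.5Q)q_R - (38q_R). Setting ∂π_R/∂q_R = 0: 236 - q_R - (1/2)(q_B + q_U) = 0.
Borealis's first-order condition: 176 - q_B - (1/2)(q_R + q_U) = 0.
Umbra's first-order condition: 174 - q_U - (1/2)(q_R + q_B) = 0.
Adding the 3 conditions: 586 − Q − Q = 0, i.e. Q = 293.
Back-substituting: q_R = (236 − 293/2)/(1/2) = 179, q_B = (176 − 293/2)/(1/2) = 59, q_U = (174 − 293/2)/(1/2) = 55.
Price P = 274 - (1/2)·293 = 255/2.
Rigel's profit: (255/2 - 38)·179 = 16020.5000.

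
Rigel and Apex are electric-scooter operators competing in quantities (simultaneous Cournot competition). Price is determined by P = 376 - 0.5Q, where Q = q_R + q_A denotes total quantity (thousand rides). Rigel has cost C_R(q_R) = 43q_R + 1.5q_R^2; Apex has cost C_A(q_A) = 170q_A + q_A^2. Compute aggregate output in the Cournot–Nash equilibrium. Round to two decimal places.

Rigel's profit: π_R = (376 - 0.5Q)q_R - (43q_R + (3/2)q_R²). Setting ∂π_R/∂q_R = 0: 333 - 4q_R - (1/2)(q_A) = 0.
Apex's first-order condition: 206 - 3q_A - (1/2)(q_R) = 0.
So q_R = (333 - (1/2)q_A)/4 and q_A = (206 - (1/2)q_R)/3.
Substituting one into the other gives q_R = 76.2553 and q_A = 55.9574.
Total output Q = 76.2553 + 55.9574 = 132.2128.

132.21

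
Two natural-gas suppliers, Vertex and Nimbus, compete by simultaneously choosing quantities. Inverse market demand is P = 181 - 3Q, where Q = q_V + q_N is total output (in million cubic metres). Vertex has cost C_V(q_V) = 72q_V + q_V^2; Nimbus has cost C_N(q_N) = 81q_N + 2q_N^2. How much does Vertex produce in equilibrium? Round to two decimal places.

11.13

Vertex's profit: π_V = (181 - 3Q)q_V - (72q_V + q_V²). Setting ∂π_V/∂q_V = 0: 109 - 8q_V - 3(q_N) = 0.
Nimbus's first-order condition: 100 - 10q_N - 3(q_V) = 0.
Best responses: q_V = (109 - 3q_N)/8, q_N = (100 - 3q_V)/10.
Solving the pair: q_V = 790/71, q_N = 473/71.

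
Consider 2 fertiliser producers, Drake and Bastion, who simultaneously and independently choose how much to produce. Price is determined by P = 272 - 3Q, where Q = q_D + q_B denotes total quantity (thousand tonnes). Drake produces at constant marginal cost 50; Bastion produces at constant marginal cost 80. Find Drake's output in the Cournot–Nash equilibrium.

Drake's profit: π_D = (272 - 3Q)q_D - (50q_D). Setting ∂π_D/∂q_D = 0: 222 - 6q_D - 3(q_B) = 0.
Bastion's first-order condition: 192 - 6q_B - 3(q_D) = 0.
Rearranging gives the reaction functions q_D = (222 - 3q_B)/6 and q_B = (192 - 3q_D)/6.
Solving the pair: q_D = 28, q_B = 18.

28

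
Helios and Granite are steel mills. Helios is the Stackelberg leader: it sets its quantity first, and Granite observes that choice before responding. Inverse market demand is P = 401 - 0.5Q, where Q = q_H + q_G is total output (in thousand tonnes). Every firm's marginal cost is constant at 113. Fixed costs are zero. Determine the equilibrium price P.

The follower Granite best-responds to any q_H: π_G = (401 - 0.5Q)q_G - 113q_G.
Follower FOC: 288 - (1/2)q_H - q_G = 0, so q_G(q_H) = (288 - (1/2)q_H).
Helios substitutes q_G(q_H) into its own profit: π_H = q_H(401 - (1/2)q_H - (288 - (1/2)q_H)/2) - 113q_H = (257 - (1/4)q_H)q_H - 113q_H.
Leader FOC: 144 - (1/2)q_H = 0, so q_H = 288.
Then q_G = (288 - (1/2)·288) = 144.
Total output Q = 432, so price P = 401 - (1/2)·432 = 185.

185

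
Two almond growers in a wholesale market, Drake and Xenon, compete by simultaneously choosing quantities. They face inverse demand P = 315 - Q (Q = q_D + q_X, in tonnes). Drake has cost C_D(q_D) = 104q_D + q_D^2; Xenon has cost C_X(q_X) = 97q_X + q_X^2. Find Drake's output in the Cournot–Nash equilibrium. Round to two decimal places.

Drake's profit: π_D = (315 - Q)q_D - (104q_D + q_D²). Setting ∂π_D/∂q_D = 0: 211 - 4q_D - (q_X) = 0.
Xenon's first-order condition: 218 - 4q_X - (q_D) = 0.
Rearranging gives the reaction functions q_D = (211 - q_X)/4 and q_X = (218 - q_D)/4.
Substituting one into the other gives q_D = 626/15 and q_X = 661/15.

41.73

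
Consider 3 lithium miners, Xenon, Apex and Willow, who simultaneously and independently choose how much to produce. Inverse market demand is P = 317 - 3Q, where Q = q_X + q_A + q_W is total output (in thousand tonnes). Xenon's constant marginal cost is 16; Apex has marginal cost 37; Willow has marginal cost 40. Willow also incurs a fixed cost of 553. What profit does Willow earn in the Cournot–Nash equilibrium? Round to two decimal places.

749.08

Xenon's profit: π_X = (317 - 3Q)q_X - (16q_X). Setting ∂π_X/∂q_X = 0: 301 - 6q_X - 3(q_A + q_W) = 0.
Apex's profit: π_A = (317 - 3Q)q_A - (37q_A). Setting ∂π_A/∂q_A = 0: 280 - 6q_A - 3(q_X + q_W) = 0.
Willow's profit: π_W = (317 - 3Q)q_W - (40q_W). Setting ∂π_W/∂q_W = 0: 277 - 6q_W - 3(q_X + q_A) = 0.
Adding the 3 conditions: 858 − 6Q − 6Q = 0, i.e. Q = 143/2.
Back-substituting: q_X = (301 − 429/2)/3 = 173/6, q_A = (280 − 429/2)/3 = 131/6, q_W = (277 − 429/2)/3 = 125/6.
Price P = 317 - 3·(143/2) = 205/2.
Willow's profit: (205/2 - 40)·(125/6) - 553 = 749.0833.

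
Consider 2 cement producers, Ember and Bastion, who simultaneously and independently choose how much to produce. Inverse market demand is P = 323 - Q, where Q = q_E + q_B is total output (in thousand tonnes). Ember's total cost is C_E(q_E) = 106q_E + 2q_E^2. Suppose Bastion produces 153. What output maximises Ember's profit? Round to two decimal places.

With the rival's output fixed at 153, Ember's profit is π_E = (323 - 153 - q_E)q_E - (106q_E + 2q_E²) = (170 - q_E)q_E - (106q_E + 2q_E²).
∂π_E/∂q_E = 64 - 6q_E = 0, so q_E = 32/3.

10.67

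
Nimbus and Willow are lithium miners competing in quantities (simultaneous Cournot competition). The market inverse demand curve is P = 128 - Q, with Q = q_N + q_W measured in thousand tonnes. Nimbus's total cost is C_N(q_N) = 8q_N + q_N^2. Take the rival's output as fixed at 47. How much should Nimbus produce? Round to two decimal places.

With the rival's output fixed at 47, Nimbus's profit is π_N = (128 - 47 - q_N)q_N - (8q_N + q_N²) = (81 - q_N)q_N - (8q_N + q_N²).
∂π_N/∂q_N = 73 - 4q_N = 0, so q_N = 73/4.

18.25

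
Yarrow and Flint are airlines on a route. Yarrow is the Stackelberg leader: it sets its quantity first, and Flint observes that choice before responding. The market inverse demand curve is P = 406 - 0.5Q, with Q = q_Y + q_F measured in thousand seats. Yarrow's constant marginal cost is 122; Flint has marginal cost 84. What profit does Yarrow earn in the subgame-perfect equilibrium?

15129

Solve by backward induction. Given q_Y, the follower Flint maximises π_F = (406 - (1/2)q_Y - (1/2)q_F)q_F - 84q_F.
∂π_F/∂q_F = 322 - (1/2)q_Y - q_F = 0 gives the reaction function q_F = (322 - (1/2)q_Y).
The leader anticipates this reaction. Substituting into P = 406 - 0.5Q gives P = 245 - (1/4)q_Y, so π_Y = (245 - (1/4)q_Y)q_Y - 122q_Y.
Leader FOC: 123 - (1/2)q_Y = 0, so q_Y = 246.
Then q_F = (322 - (1/2)·246) = 199.
Price P = 406 - (1/2)·445 = 367/2.
Yarrow's profit: (367/2 - 122)·246 = 15129.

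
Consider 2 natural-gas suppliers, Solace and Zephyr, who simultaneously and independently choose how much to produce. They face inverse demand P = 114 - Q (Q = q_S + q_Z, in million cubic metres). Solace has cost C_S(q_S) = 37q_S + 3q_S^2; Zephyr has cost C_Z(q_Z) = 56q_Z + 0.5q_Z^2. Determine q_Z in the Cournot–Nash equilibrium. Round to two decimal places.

Solace's profit: π_S = (114 - Q)q_S - (37q_S + 3q_S²). Setting ∂π_S/∂q_S = 0: 77 - 8q_S - (q_Z) = 0.
Zephyr's first-order condition: 58 - 3q_Z - (q_S) = 0.
Best responses: q_S = (77 - q_Z)/8, q_Z = (58 - q_S)/3.
Solving the pair: q_S = 173/23, q_Z = 387/23.

16.83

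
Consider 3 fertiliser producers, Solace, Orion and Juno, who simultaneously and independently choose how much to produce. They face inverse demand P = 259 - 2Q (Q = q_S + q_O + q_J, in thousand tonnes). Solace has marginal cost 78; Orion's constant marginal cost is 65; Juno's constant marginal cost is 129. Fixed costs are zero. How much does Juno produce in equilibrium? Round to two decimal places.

Solace's profit: π_S = (259 - 2Q)q_S - (78q_S). Setting ∂π_S/∂q_S = 0: 181 - 4q_S - 2(q_O + q_J) = 0.
Orion's first-order condition: 194 - 4q_O - 2(q_S + q_J) = 0.
Juno's profit: π_J = (259 - 2Q)q_J - (129q_J). Setting ∂π_J/∂q_J = 0: 130 - 4q_J - 2(q_S + q_O) = 0.
Summing all 3 equations gives 505 − 8Q = 0, hence Q = 505/8.
Back-substituting: q_S = (181 − 505/4)/2 = 219/8, q_O = (194 − 505/4)/2 = 271/8, q_J = (130 − 505/4)/2 = 15/8.

1.88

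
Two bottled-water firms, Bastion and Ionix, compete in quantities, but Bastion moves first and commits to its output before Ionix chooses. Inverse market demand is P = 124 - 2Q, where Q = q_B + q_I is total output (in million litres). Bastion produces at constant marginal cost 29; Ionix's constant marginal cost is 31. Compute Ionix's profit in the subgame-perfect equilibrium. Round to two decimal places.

The follower Ionix best-responds to any q_B: π_I = (124 - 2Q)q_I - 31q_I.
∂π_I/∂q_I = 93 - 2q_B - 4q_I = 0 gives the reaction function q_I = (93 - 2q_B)/4.
The leader anticipates this reaction. Substituting into P = 124 - 2Q gives P = 155/2 - q_B, so π_B = (155/2 - q_B)q_B - 29q_B.
The leader's first-order condition 97/2 - 2q_B = 0 yields q_B = 97/4.
Then q_I = (93 - 2·(97/4))/4 = 89/8.
Price P = 124 - 2·(283/8) = 213/4.
Ionix's profit: (213/4 - 31)·(89/8) = 247.5313.

247.53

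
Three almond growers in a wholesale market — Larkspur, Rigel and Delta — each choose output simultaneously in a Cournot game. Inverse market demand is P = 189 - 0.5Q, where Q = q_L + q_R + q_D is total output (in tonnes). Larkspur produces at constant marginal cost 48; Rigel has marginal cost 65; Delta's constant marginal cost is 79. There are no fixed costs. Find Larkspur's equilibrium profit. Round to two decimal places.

4465.13

Larkspur's profit: π_L = (189 - 0.5Q)q_L - (48q_L). Setting ∂π_L/∂q_L = 0: 141 - q_L - (1/2)(q_R + q_D) = 0.
Rigel's profit: π_R = (189 - 0.5Q)q_R - (65q_R). Setting ∂π_R/∂q_R = 0: 124 - q_R - (1/2)(q_L + q_D) = 0.
Delta's profit: π_D = (189 - 0.5Q)q_D - (79q_D). Setting ∂π_D/∂q_D = 0: 110 - q_D - (1/2)(q_L + q_R) = 0.
Adding the 3 conditions: 375 − Q − Q = 0, i.e. Q = 375/2.
Back-substituting: q_L = (141 − 375/4)/(1/2) = 189/2, q_R = (124 − 375/4)/(1/2) = 121/2, q_D = (110 − 375/4)/(1/2) = 65/2.
Price P = 189 - (1/2)·(375/2) = 381/4.
Larkspur's profit: (381/4 - 48)·(189/2) = 4465.1250.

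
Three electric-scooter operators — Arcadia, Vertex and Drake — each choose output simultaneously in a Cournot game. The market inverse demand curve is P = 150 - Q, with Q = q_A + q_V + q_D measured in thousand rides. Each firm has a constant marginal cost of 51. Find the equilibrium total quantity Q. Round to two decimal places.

74.25

A representative firm's profit is π_i = q_i(150 - Q) - 51q_i.
Setting ∂π_i/∂q_i = 0 with rivals' quantities fixed: 99 - 2q_i - Σ_{j≠i} q_j = 0.
With identical firms every q_j equals q_i, so Σ_{j≠i} q_j = 2q_i and 99 = 4q_i, giving q_i = 99/4.
Total output Q = 99/4 + 99/4 + 99/4 = 297/4.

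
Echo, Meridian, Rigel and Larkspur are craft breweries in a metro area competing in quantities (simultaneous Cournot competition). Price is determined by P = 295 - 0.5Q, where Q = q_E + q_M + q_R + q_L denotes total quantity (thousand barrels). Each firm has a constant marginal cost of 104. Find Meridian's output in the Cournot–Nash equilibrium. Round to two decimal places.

76.40

A representative firm's profit is π_i = q_i(295 - 0.5Q) - 104q_i.
Setting ∂π_i/∂q_i = 0 with rivals' quantities fixed: 191 - q_i - (1/2)·Σ_{j≠i} q_j = 0.
With identical firms every q_j equals q_i, so Σ_{j≠i} q_j = 3q_i and 191 = (5/2)q_i, giving q_i = 382/5.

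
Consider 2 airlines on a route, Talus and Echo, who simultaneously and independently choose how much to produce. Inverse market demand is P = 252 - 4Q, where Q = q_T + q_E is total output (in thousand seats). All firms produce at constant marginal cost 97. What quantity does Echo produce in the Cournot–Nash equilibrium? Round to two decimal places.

12.92

Each firm earns π_i = (252 - 4Q)q_i - 97q_i.
Setting ∂π_i/∂q_i = 0 with rivals' quantities fixed: 155 - 8q_i - 4q_j = 0.
By symmetry each firm produces the same amount; substituting q_j = q_i yields q_i = 155/12.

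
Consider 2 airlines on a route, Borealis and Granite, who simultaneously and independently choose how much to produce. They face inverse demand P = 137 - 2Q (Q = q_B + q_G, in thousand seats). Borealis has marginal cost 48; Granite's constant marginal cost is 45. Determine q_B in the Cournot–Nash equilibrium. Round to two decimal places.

Borealis's profit: π_B = (137 - 2Q)q_B - (48q_B). Setting ∂π_B/∂q_B = 0: 89 - 4q_B - 2(q_G) = 0.
Granite's first-order condition: 92 - 4q_G - 2(q_B) = 0.
So q_B = (89 - 2q_G)/4 and q_G = (92 - 2q_B)/4.
Substituting one into the other gives q_B = 43/3 and q_G = 95/6.

14.33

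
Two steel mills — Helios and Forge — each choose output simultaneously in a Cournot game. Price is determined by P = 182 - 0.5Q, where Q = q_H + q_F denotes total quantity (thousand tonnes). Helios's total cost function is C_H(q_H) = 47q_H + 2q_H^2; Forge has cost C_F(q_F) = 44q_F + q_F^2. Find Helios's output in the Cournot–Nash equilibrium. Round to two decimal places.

Helios's profit: π_H = (182 - 0.5Q)q_H - (47q_H + 2q_H²). Setting ∂π_H/∂q_H = 0: 135 - 5q_H - (1/2)(q_F) = 0.
Forge's first-order condition: 138 - 3q_F - (1/2)(q_H) = 0.
Rearranging gives the reaction functions q_H = (135 - (1/2)q_F)/5 and q_F = (138 - (1/2)q_H)/3.
Substituting one into the other gives q_H = 1344/59 and q_F = 42.2034.

22.78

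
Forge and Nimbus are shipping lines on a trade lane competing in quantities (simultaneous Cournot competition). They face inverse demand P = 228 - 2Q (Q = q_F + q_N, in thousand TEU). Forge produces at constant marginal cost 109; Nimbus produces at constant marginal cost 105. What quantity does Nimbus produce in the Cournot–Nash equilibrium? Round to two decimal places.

21.17

Forge's profit: π_F = (228 - 2Q)q_F - (109q_F). Setting ∂π_F/∂q_F = 0: 119 - 4q_F - 2(q_N) = 0.
Nimbus's first-order condition: 123 - 4q_N - 2(q_F) = 0.
Best responses: q_F = (119 - 2q_N)/4, q_N = (123 - 2q_F)/4.
Substituting one into the other gives q_F = 115/6 and q_N = 127/6.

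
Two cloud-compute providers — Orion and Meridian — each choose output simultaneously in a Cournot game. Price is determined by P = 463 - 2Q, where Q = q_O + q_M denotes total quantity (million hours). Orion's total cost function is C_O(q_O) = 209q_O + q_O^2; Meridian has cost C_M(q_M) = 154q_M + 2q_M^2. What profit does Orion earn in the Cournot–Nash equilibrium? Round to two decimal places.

Orion's profit: π_O = (463 - 2Q)q_O - (209q_O + q_O²). Setting ∂π_O/∂q_O = 0: 254 - 6q_O - 2(q_M) = 0.
Meridian's first-order condition: 309 - 8q_M - 2(q_O) = 0.
Rearranging gives the reaction functions q_O = (254 - 2q_M)/6 and q_M = (309 - 2q_O)/8.
Solving the pair: q_O = 707/22, q_M = 673/22.
Price P = 463 - 2·(690/11) = 337.5455.
Orion's profit: 337.5455·(707/22) - 209·(707/22) - (707/22)² = 3098.2376.

3098.24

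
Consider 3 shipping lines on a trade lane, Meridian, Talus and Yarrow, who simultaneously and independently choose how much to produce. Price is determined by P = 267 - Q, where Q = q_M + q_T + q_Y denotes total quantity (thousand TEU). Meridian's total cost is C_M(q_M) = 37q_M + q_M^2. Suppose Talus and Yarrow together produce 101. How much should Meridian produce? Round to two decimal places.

32.25

With rivals' combined output fixed at 101, Meridian's profit is π_M = (267 - 101 - q_M)q_M - (37q_M + q_M²) = (166 - q_M)q_M - (37q_M + q_M²).
∂π_M/∂q_M = 129 - 4q_M = 0, so q_M = 129/4.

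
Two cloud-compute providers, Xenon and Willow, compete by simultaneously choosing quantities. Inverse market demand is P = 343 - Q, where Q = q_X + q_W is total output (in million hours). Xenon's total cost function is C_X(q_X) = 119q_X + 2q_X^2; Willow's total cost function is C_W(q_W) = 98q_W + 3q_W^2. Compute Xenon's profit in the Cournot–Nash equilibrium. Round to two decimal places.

3250.17

Xenon's profit: π_X = (343 - Q)q_X - (119q_X + 2q_X²). Setting ∂π_X/∂q_X = 0: 224 - 6q_X - (q_W) = 0.
Willow's first-order condition: 245 - 8q_W - (q_X) = 0.
Rearranging gives the reaction functions q_X = (224 - q_W)/6 and q_W = (245 - q_X)/8.
Substituting one into the other gives q_X = 1547/47 and q_W = 1246/47.
Price P = 343 - 59.4255 = 283.5745.
Xenon's profit: 283.5745·(1547/47) - 119·(1547/47) - 2(1547/47)² = 3250.1707.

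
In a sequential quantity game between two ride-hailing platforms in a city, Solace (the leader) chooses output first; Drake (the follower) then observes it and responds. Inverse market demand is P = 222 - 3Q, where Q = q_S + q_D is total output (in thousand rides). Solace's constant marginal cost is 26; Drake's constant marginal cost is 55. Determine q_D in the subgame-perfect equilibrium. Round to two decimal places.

The follower Drake best-responds to any q_S: π_D = (222 - 3Q)q_D - 55q_D.
∂π_D/∂q_D = 167 - 3q_S - 6q_D = 0 gives the reaction function q_D = (167 - 3q_S)/6.
Solace substitutes q_D(q_S) into its own profit: π_S = q_S(222 - 3q_S - (167 - 3q_S)/2) - 26q_S = (277/2 - (3/2)q_S)q_S - 26q_S.
Maximising: ∂π_S/∂q_S = 225/2 - 3q_S = 0, giving q_S = 75/2.
Then q_D = (167 - 3·(75/2))/6 = 109/12.

9.08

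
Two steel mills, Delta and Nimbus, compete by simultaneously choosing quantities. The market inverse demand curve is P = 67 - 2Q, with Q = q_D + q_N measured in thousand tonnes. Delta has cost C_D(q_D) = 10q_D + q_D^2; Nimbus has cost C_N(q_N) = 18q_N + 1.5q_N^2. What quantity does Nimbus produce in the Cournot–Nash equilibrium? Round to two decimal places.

Delta's profit: π_D = (67 - 2Q)q_D - (10q_D + q_D²). Setting ∂π_D/∂q_D = 0: 57 - 6q_D - 2(q_N) = 0.
Nimbus's profit: π_N = (67 - 2Q)q_N - (18q_N + (3/2)q_N²). Setting ∂π_N/∂q_N = 0: 49 - 7q_N - 2(q_D) = 0.
Best responses: q_D = (57 - 2q_N)/6, q_N = (49 - 2q_D)/7.
Substituting one into the other gives q_D = 301/38 and q_N = 90/19.

4.74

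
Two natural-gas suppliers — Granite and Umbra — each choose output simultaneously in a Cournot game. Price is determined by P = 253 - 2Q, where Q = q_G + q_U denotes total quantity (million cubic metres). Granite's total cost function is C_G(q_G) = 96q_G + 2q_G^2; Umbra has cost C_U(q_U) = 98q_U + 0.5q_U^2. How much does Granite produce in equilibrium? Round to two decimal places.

13.19

Granite's profit: π_G = (253 - 2Q)q_G - (96q_G + 2q_G²). Setting ∂π_G/∂q_G = 0: 157 - 8q_G - 2(q_U) = 0.
Umbra's profit: π_U = (253 - 2Q)q_U - (98q_U + (1/2)q_U²). Setting ∂π_U/∂q_U = 0: 155 - 5q_U - 2(q_G) = 0.
So q_G = (157 - 2q_U)/8 and q_U = (155 - 2q_G)/5.
Solving the pair: q_G = 475/36, q_U = 463/18.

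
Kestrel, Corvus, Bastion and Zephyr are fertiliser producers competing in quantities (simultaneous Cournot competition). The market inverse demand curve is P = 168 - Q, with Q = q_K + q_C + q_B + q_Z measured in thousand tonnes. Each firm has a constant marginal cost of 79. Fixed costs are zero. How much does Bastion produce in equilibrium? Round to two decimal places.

17.80

Each firm earns π_i = (168 - Q)q_i - 79q_i.
First-order condition (treating rivals' output as given): 89 - 2q_i - Σ_{j≠i} q_j = 0.
With identical firms every q_j equals q_i, so Σ_{j≠i} q_j = 3q_i and 89 = 5q_i, giving q_i = 89/5.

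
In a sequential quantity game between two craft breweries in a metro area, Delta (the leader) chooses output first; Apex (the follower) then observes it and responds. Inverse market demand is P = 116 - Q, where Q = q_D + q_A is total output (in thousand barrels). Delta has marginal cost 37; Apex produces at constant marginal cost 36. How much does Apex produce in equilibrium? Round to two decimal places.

20.50

The follower Apex best-responds to any q_D: π_A = (116 - Q)q_A - 36q_A.
Follower FOC: 80 - q_D - 2q_A = 0, so q_A(q_D) = (80 - q_D)/2.
Delta substitutes q_A(q_D) into its own profit: π_D = q_D(116 - q_D - (80 - q_D)/2) - 37q_D = (76 - (1/2)q_D)q_D - 37q_D.
Maximising: ∂π_D/∂q_D = 39 - q_D = 0, giving q_D = 39.
Then q_A = (80 - 39)/2 = 41/2.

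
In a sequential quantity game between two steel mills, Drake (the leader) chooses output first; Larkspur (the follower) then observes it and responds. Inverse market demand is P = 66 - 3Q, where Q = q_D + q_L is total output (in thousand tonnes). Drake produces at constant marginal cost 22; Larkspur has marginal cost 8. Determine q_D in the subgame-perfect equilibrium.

5

The follower Larkspur best-responds to any q_D: π_L = (66 - 3Q)q_L - 8q_L.
∂π_L/∂q_L = 58 - 3q_D - 6q_L = 0 gives the reaction function q_L = (58 - 3q_D)/6.
Drake substitutes q_L(q_D) into its own profit: π_D = q_D(66 - 3q_D - (58 - 3q_D)/2) - 22q_D = (37 - (3/2)q_D)q_D - 22q_D.
Maximising: ∂π_D/∂q_D = 15 - 3q_D = 0, giving q_D = 5.
Then q_L = (58 - 3·5)/6 = 43/6.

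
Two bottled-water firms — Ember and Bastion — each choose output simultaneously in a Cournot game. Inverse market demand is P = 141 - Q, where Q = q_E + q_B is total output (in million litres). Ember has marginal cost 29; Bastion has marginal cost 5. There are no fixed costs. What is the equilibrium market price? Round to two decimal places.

58.33

Ember's profit: π_E = (141 - Q)q_E - (29q_E). Setting ∂π_E/∂q_E = 0: 112 - 2q_E - (q_B) = 0.
Bastion's first-order condition: 136 - 2q_B - (q_E) = 0.
So q_E = (112 - q_B)/2 and q_B = (136 - q_E)/2.
Substituting one into the other gives q_E = 88/3 and q_B = 160/3.
Total output Q = 248/3, so price P = 141 - 248/3 = 175/3.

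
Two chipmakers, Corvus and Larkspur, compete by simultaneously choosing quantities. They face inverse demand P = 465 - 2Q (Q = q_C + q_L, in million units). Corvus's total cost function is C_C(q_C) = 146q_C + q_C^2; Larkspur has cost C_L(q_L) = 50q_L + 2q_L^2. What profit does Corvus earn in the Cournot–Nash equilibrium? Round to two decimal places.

4594.96

Corvus's profit: π_C = (465 - 2Q)q_C - (146q_C + q_C²). Setting ∂π_C/∂q_C = 0: 319 - 6q_C - 2(q_L) = 0.
Larkspur's first-order condition: 415 - 8q_L - 2(q_C) = 0.
So q_C = (319 - 2q_L)/6 and q_L = (415 - 2q_C)/8.
Solving the pair: q_C = 861/22, q_L = 463/11.
Price P = 465 - 2·(1787/22) = 302.5455.
Corvus's profit: 302.5455·(861/22) - 146·(861/22) - (861/22)² = 4594.9649.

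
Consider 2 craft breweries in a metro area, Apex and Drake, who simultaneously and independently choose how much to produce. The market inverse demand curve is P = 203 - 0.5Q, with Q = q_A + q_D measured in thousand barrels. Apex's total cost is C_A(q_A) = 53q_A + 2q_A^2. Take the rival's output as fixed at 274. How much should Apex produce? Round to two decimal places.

With the rival's output fixed at 274, Apex's profit is π_A = (203 - (1/2)·274 - (1/2)q_A)q_A - (53q_A + 2q_A²) = (66 - (1/2)q_A)q_A - (53q_A + 2q_A²).
∂π_A/∂q_A = 13 - 5q_A = 0, so q_A = 13/5.

2.60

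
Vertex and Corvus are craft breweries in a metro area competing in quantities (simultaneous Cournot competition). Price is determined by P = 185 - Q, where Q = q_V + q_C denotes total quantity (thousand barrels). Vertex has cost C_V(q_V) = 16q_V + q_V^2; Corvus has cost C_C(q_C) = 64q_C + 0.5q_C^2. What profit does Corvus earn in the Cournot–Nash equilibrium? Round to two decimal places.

1230.06

Vertex's profit: π_V = (185 - Q)q_V - (16q_V + q_V²). Setting ∂π_V/∂q_V = 0: 169 - 4q_V - (q_C) = 0.
Corvus's first-order condition: 121 - 3q_C - (q_V) = 0.
Rearranging gives the reaction functions q_V = (169 - q_C)/4 and q_C = (121 - q_V)/3.
Substituting one into the other gives q_V = 386/11 and q_C = 315/11.
Price P = 185 - 701/11 = 1334/11.
Corvus's profit: (1334/11)·(315/11) - 64·(315/11) - (1/2)(315/11)² = 1230.0620.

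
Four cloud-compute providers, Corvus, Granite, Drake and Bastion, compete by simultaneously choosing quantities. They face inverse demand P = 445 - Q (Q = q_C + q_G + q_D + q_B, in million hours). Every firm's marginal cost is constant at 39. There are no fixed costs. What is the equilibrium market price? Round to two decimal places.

120.20

A representative firm's profit is π_i = q_i(445 - Q) - 39q_i.
First-order condition (treating rivals' output as given): 406 - 2q_i - Σ_{j≠i} q_j = 0.
With identical firms every q_j equals q_i, so Σ_{j≠i} q_j = 3q_i and 406 = 5q_i, giving q_i = 406/5.
Total output Q = 1624/5, so price P = 445 - 1624/5 = 601/5.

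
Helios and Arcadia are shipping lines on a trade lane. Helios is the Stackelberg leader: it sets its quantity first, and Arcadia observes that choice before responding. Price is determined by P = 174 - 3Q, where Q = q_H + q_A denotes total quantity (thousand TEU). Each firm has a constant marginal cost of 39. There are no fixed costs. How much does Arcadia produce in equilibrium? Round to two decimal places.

The follower Arcadia best-responds to any q_H: π_A = (174 - 3Q)q_A - 39q_A.
Setting the follower's marginal profit to zero, 135 - 3q_H - 6q_A = 0, i.e. q_A = (135 - 3q_H)/6.
The leader anticipates this reaction. Substituting into P = 174 - 3Q gives P = 213/2 - (3/2)q_H, so π_H = (213/2 - (3/2)q_H)q_H - 39q_H.
Maximising: ∂π_H/∂q_H = 135/2 - 3q_H = 0, giving q_H = 45/2.
Then q_A = (135 - 3·(45/2))/6 = 45/4.

11.25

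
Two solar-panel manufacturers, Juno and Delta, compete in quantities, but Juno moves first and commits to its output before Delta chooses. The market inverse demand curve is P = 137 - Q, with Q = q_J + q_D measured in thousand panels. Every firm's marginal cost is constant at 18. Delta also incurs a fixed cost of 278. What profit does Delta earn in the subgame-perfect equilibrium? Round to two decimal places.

Solve by backward induction. Given q_J, the follower Delta maximises π_D = (137 - q_J - q_D)q_D - 18q_D.
Setting the follower's marginal profit to zero, 119 - q_J - 2q_D = 0, i.e. q_D = (119 - q_J)/2.
Juno substitutes q_D(q_J) into its own profit: π_J = q_J(137 - q_J - (119 - q_J)/2) - 18q_J = (155/2 - (1/2)q_J)q_J - 18q_J.
Maximising: ∂π_J/∂q_J = 119/2 - q_J = 0, giving q_J = 119/2.
Then q_D = (119 - 119/2)/2 = 119/4.
Price P = 137 - 357/4 = 191/4.
Delta's profit: (191/4 - 18)·(119/4) - 278 = 607.0625.

607.06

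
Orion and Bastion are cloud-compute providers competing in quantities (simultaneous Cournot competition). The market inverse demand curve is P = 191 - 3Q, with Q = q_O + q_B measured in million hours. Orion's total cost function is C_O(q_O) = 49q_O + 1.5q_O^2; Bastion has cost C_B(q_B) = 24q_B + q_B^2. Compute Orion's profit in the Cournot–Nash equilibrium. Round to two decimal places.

457.17

Orion's profit: π_O = (191 - 3Q)q_O - (49q_O + (3/2)q_O²). Setting ∂π_O/∂q_O = 0: 142 - 9q_O - 3(q_B) = 0.
Bastion's first-order condition: 167 - 8q_B - 3(q_O) = 0.
Rearranging gives the reaction functions q_O = (142 - 3q_B)/9 and q_B = (167 - 3q_O)/8.
Substituting one into the other gives q_O = 635/63 and q_B = 359/21.
Price P = 191 - 3·(1712/63) = 109.4762.
Orion's profit: 109.4762·(635/63) - 49·(635/63) - (3/2)(635/63)² = 457.1712.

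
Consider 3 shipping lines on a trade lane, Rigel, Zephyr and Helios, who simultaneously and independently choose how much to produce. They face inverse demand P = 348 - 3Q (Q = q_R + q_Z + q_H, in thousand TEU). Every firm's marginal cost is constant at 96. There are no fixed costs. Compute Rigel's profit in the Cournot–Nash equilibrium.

A representative firm's profit is π_i = q_i(348 - 3Q) - 96q_i.
Setting ∂π_i/∂q_i = 0 with rivals' quantities fixed: 252 - 6q_i - 3·Σ_{j≠i} q_j = 0.
By symmetry each firm produces the same amount; substituting Σ_{j≠i} q_j = 2q_i yields q_i = 252/12 = 21.
Price P = 348 - 3·63 = 159.
Rigel's profit: (159 - 96)·21 = 1323.

1323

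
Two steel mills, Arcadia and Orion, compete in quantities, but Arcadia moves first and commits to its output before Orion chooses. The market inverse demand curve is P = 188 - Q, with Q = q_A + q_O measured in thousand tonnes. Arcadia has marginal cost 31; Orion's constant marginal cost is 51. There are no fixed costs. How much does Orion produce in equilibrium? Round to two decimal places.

24.25

Solve by backward induction. Given q_A, the follower Orion maximises π_O = (188 - q_A - q_O)q_O - 51q_O.
Follower FOC: 137 - q_A - 2q_O = 0, so q_O(q_A) = (137 - q_A)/2.
The leader anticipates this reaction. Substituting into P = 188 - Q gives P = 239/2 - (1/2)q_A, so π_A = (239/2 - (1/2)q_A)q_A - 31q_A.
Leader FOC: 177/2 - q_A = 0, so q_A = 177/2.
Then q_O = (137 - 177/2)/2 = 97/4.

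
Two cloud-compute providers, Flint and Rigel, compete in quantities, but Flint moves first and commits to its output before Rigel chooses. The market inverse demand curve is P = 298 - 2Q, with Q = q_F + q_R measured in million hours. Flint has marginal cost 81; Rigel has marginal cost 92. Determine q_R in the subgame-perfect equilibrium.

The follower Rigel best-responds to any q_F: π_R = (298 - 2Q)q_R - 92q_R.
∂π_R/∂q_R = 206 - 2q_F - 4q_R = 0 gives the reaction function q_R = (206 - 2q_F)/4.
Flint substitutes q_R(q_F) into its own profit: π_F = q_F(298 - 2q_F - (206 - 2q_F)/2) - 81q_F = (195 - q_F)q_F - 81q_F.
Maximising: ∂π_F/∂q_F = 114 - 2q_F = 0, giving q_F = 57.
Then q_R = (206 - 2·57)/4 = 23.

23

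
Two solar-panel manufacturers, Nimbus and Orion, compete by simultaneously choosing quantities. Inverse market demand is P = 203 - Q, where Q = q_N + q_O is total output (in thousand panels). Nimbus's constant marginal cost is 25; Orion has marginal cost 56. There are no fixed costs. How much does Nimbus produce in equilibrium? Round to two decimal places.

69.67

Nimbus's profit: π_N = (203 - Q)q_N - (25q_N). Setting ∂π_N/∂q_N = 0: 178 - 2q_N - (q_O) = 0.
Orion's profit: π_O = (203 - Q)q_O - (56q_O). Setting ∂π_O/∂q_O = 0: 147 - 2q_O - (q_N) = 0.
So q_N = (178 - q_O)/2 and q_O = (147 - q_N)/2.
Substituting one into the other gives q_N = 209/3 and q_O = 116/3.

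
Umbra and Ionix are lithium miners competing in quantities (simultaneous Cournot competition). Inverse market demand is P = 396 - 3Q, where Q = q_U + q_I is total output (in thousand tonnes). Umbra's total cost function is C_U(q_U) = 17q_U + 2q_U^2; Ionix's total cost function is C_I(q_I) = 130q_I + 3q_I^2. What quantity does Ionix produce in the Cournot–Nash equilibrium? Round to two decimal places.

Umbra's profit: π_U = (396 - 3Q)q_U - (17q_U + 2q_U²). Setting ∂π_U/∂q_U = 0: 379 - 10q_U - 3(q_I) = 0.
Ionix's profit: π_I = (396 - 3Q)q_I - (130q_I + 3q_I²). Setting ∂π_I/∂q_I = 0: 266 - 12q_I - 3(q_U) = 0.
So q_U = (379 - 3q_I)/10 and q_I = (266 - 3q_U)/12.
Substituting one into the other gives q_U = 1250/37 and q_I = 1523/111.

13.72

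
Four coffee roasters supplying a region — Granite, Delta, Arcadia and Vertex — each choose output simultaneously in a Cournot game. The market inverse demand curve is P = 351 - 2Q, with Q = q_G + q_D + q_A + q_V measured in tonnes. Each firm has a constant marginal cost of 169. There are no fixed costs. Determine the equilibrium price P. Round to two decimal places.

Each firm earns π_i = (351 - 2Q)q_i - 169q_i.
First-order condition (treating rivals' output as given): 182 - 4q_i - 2·Σ_{j≠i} q_j = 0.
With identical firms every q_j equals q_i, so Σ_{j≠i} q_j = 3q_i and 182 = 10q_i, giving q_i = 91/5.
Total output Q = 364/5, so price P = 351 - 2·(364/5) = 1027/5.

205.40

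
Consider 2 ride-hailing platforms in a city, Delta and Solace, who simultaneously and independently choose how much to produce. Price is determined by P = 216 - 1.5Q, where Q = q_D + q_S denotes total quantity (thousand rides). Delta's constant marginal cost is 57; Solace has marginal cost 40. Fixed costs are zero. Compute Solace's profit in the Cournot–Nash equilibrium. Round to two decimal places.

2759.19

Delta's profit: π_D = (216 - 1.5Q)q_D - (57q_D). Setting ∂π_D/∂q_D = 0: 159 - 3q_D - (3/2)(q_S) = 0.
Solace's profit: π_S = (216 - 1.5Q)q_S - (40q_S). Setting ∂π_S/∂q_S = 0: 176 - 3q_S - (3/2)(q_D) = 0.
Rearranging gives the reaction functions q_D = (159 - (3/2)q_S)/3 and q_S = (176 - (3/2)q_D)/3.
Solving the pair: q_D = 284/9, q_S = 386/9.
Price P = 216 - (3/2)·(670/9) = 313/3.
Solace's profit: (313/3 - 40)·(386/9) = 2759.1852.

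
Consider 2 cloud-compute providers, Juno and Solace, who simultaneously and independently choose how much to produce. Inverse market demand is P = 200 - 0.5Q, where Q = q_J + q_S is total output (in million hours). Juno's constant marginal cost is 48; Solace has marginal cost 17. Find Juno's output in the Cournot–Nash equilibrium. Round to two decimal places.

80.67

Juno's profit: π_J = (200 - 0.5Q)q_J - (48q_J). Setting ∂π_J/∂q_J = 0: 152 - q_J - (1/2)(q_S) = 0.
Solace's profit: π_S = (200 - 0.5Q)q_S - (17q_S). Setting ∂π_S/∂q_S = 0: 183 - q_S - (1/2)(q_J) = 0.
Rearranging gives the reaction functions q_J = (152 - (1/2)q_S) and q_S = (183 - (1/2)q_J).
Substituting one into the other gives q_J = 242/3 and q_S = 428/3.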